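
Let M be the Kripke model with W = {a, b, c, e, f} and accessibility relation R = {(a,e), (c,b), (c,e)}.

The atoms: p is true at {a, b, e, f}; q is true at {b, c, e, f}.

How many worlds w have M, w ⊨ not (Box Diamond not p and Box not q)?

2

a: Box Diamond not p and Box not q is F. ✓
b: Box Diamond not p and Box not q is T. ✗
c: Box Diamond not p and Box not q is F. ✓
e: Box Diamond not p and Box not q is T. ✗
f: Box Diamond not p and Box not q is T. ✗
Satisfying worlds: {a, c}.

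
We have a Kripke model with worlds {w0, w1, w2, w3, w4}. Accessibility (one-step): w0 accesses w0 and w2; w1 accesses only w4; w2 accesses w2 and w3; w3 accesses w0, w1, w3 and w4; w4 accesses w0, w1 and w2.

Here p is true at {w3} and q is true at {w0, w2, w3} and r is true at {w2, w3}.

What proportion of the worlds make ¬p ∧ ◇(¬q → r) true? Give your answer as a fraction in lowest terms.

3/5

w0: ¬p is T, ◇(¬q → r) is T. ✓
w1: ¬p is T, ◇(¬q → r) is F. ✗
w2: ¬p is T, ◇(¬q → r) is T. ✓
w3: ¬p is F, ◇(¬q → r) is T. ✗
w4: ¬p is T, ◇(¬q → r) is T. ✓
That's 3 of 5 worlds, so 3/5.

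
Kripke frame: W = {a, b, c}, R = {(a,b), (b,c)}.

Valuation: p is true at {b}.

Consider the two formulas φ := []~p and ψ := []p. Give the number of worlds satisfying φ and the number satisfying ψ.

For []~p:
a: successors {b}; ~p there: b:F. ✗
b: successors {c}; ~p there: c:T. ✓
c: no successors, so []~p holds vacuously. ✓
— 2 worlds.
For []p:
a: successors {b}; p there: b:T. ✓
b: successors {c}; p there: c:F. ✗
c: no successors, so []p holds vacuously. ✓
— 2 worlds.

2 and 2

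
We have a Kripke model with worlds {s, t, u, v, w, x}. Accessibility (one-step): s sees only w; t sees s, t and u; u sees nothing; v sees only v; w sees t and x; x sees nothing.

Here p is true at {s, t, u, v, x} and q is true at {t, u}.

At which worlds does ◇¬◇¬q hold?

s: successors {w}; ¬◇¬q there: w:F. ✗
t: successors {s, t, u}; ¬◇¬q there: s:F, t:F, u:T. ✓
u: no successors, so ◇¬◇¬q fails. ✗
v: successors {v}; ¬◇¬q there: v:F. ✗
w: successors {t, x}; ¬◇¬q there: t:F, x:T. ✓
x: no successors, so ◇¬◇¬q fails. ✗

{t, w}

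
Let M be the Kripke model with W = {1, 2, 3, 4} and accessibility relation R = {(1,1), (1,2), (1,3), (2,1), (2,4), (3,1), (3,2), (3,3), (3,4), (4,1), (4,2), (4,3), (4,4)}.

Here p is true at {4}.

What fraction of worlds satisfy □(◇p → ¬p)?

1: successors {1, 2, 3}; ◇p → ¬p there: 1:T, 2:T, 3:T. ✓
2: successors {1, 4}; ◇p → ¬p there: 1:T, 4:F. ✗
3: successors {1, 2, 3, 4}; ◇p → ¬p there: 1:T, 2:T, 3:T, 4:F. ✗
4: successors {1, 2, 3, 4}; ◇p → ¬p there: 1:T, 2:T, 3:T, 4:F. ✗
That's 1 of 4 worlds, so 1/4.

1/4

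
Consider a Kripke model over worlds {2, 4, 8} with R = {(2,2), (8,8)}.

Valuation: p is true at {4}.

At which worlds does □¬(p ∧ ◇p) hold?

{2, 4, 8}

2: successors {2}; ¬(p ∧ ◇p) there: 2:T. ✓
4: no successors, so □¬(p ∧ ◇p) holds vacuously. ✓
8: successors {8}; ¬(p ∧ ◇p) there: 8:T. ✓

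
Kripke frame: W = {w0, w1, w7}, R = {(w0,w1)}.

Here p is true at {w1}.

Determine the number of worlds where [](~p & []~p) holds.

w0: successors {w1}; ~p & []~p there: w1:F. ✗
w1: no successors, so [](~p & []~p) holds vacuously. ✓
w7: no successors, so [](~p & []~p) holds vacuously. ✓
Satisfying worlds: {w1, w7}.

2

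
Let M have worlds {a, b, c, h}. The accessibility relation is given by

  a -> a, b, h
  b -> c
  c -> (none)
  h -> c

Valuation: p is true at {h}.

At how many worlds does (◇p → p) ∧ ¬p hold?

a: ◇p → p is F, ¬p is T. ✗
b: ◇p → p is T, ¬p is T. ✓
c: ◇p → p is T, ¬p is T. ✓
h: ◇p → p is T, ¬p is F. ✗
Satisfying worlds: {b, c}.

2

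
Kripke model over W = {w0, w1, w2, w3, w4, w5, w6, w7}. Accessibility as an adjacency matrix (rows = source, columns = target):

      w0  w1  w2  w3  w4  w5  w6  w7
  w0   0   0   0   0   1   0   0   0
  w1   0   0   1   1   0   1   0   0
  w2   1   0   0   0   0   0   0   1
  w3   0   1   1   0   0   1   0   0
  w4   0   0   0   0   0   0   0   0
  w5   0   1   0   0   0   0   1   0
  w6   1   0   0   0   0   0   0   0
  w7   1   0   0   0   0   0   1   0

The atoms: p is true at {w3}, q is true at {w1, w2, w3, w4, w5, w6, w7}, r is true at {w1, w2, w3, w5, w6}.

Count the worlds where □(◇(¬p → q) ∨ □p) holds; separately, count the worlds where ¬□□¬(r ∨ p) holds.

For □(◇(¬p → q) ∨ □p):
w0: successors {w4}; ◇(¬p → q) ∨ □p there: w4:T. ✓
w1: successors {w2, w3, w5}; ◇(¬p → q) ∨ □p there: w2:T, w3:T, w5:T. ✓
w2: successors {w0, w7}; ◇(¬p → q) ∨ □p there: w0:T, w7:T. ✓
w3: successors {w1, w2, w5}; ◇(¬p → q) ∨ □p there: w1:T, w2:T, w5:T. ✓
w4: no successors, so □(◇(¬p → q) ∨ □p) holds vacuously. ✓
w5: successors {w1, w6}; ◇(¬p → q) ∨ □p there: w1:T, w6:F. ✗
w6: successors {w0}; ◇(¬p → q) ∨ □p there: w0:T. ✓
w7: successors {w0, w6}; ◇(¬p → q) ∨ □p there: w0:T, w6:F. ✗
— 6 worlds.
For ¬□□¬(r ∨ p):
w0: □□¬(r ∨ p) is T. ✗
w1: □□¬(r ∨ p) is F. ✓
w2: □□¬(r ∨ p) is F. ✓
w3: □□¬(r ∨ p) is F. ✓
w4: □□¬(r ∨ p) is T. ✗
w5: □□¬(r ∨ p) is F. ✓
w6: □□¬(r ∨ p) is T. ✗
w7: □□¬(r ∨ p) is T. ✗
— 4 worlds.

6 and 4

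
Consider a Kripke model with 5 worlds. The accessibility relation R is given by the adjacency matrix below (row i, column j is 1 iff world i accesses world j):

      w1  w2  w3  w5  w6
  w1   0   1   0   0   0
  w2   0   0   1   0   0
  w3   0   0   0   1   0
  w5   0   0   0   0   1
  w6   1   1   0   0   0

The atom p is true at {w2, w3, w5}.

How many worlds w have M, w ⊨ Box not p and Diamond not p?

w1: Box not p is F, Diamond not p is F. ✗
w2: Box not p is F, Diamond not p is F. ✗
w3: Box not p is F, Diamond not p is F. ✗
w5: Box not p is T, Diamond not p is T. ✓
w6: Box not p is F, Diamond not p is T. ✗
Satisfying worlds: {w5}.

1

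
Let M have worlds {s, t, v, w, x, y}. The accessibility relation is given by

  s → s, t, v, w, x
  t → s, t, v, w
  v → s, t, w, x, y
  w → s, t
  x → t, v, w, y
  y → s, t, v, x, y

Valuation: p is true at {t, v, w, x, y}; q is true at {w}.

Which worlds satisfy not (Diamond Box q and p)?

s: Diamond Box q and p is F. ✓
t: Diamond Box q and p is F. ✓
v: Diamond Box q and p is F. ✓
w: Diamond Box q and p is F. ✓
x: Diamond Box q and p is F. ✓
y: Diamond Box q and p is F. ✓

{s, t, v, w, x, y}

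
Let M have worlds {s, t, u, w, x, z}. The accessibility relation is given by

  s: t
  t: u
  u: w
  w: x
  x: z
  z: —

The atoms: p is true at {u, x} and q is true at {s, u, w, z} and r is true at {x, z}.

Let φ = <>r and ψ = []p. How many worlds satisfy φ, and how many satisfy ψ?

2 and 3

For <>r:
s: successors {t}; r there: t:F. ✗
t: successors {u}; r there: u:F. ✗
u: successors {w}; r there: w:F. ✗
w: successors {x}; r there: x:T. ✓
x: successors {z}; r there: z:T. ✓
z: no successors, so <>r fails. ✗
— 2 worlds.
For []p:
s: successors {t}; p there: t:F. ✗
t: successors {u}; p there: u:T. ✓
u: successors {w}; p there: w:F. ✗
w: successors {x}; p there: x:T. ✓
x: successors {z}; p there: z:F. ✗
z: no successors, so []p holds vacuously. ✓
— 3 worlds.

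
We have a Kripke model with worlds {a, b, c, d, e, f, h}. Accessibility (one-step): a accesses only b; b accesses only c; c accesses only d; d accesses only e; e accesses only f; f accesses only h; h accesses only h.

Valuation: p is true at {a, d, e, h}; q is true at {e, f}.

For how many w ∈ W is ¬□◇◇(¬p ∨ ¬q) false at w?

6

a: □◇◇(¬p ∨ ¬q) is T. ✗
b: □◇◇(¬p ∨ ¬q) is F. ✓
c: □◇◇(¬p ∨ ¬q) is T. ✗
d: □◇◇(¬p ∨ ¬q) is T. ✗
e: □◇◇(¬p ∨ ¬q) is T. ✗
f: □◇◇(¬p ∨ ¬q) is T. ✗
h: □◇◇(¬p ∨ ¬q) is T. ✗
Satisfying worlds: {b}.
So ¬□◇◇(¬p ∨ ¬q) fails at the other 6 worlds.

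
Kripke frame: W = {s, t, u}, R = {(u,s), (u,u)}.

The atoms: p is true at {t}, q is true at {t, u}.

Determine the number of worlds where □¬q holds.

s: no successors, so □¬q holds vacuously. ✓
t: no successors, so □¬q holds vacuously. ✓
u: successors {s, u}; ¬q there: s:T, u:F. ✗
Satisfying worlds: {s, t}.

2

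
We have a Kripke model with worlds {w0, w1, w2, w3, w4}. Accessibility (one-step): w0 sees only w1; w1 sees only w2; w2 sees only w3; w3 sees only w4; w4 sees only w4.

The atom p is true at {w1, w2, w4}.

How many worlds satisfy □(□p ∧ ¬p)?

1

w0: successors {w1}; □p ∧ ¬p there: w1:F. ✗
w1: successors {w2}; □p ∧ ¬p there: w2:F. ✗
w2: successors {w3}; □p ∧ ¬p there: w3:T. ✓
w3: successors {w4}; □p ∧ ¬p there: w4:F. ✗
w4: successors {w4}; □p ∧ ¬p there: w4:F. ✗
Satisfying worlds: {w2}.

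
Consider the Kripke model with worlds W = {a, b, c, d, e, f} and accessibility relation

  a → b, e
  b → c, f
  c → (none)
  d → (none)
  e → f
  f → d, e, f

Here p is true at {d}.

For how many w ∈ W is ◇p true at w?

1

a: successors {b, e}; p there: b:F, e:F. ✗
b: successors {c, f}; p there: c:F, f:F. ✗
c: no successors, so ◇p fails. ✗
d: no successors, so ◇p fails. ✗
e: successors {f}; p there: f:F. ✗
f: successors {d, e, f}; p there: d:T, e:F, f:F. ✓
Satisfying worlds: {f}.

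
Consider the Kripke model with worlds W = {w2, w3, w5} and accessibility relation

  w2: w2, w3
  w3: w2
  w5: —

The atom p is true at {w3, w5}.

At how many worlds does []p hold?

1

w2: successors {w2, w3}; p there: w2:F, w3:T. ✗
w3: successors {w2}; p there: w2:F. ✗
w5: no successors, so []p holds vacuously. ✓
Satisfying worlds: {w5}.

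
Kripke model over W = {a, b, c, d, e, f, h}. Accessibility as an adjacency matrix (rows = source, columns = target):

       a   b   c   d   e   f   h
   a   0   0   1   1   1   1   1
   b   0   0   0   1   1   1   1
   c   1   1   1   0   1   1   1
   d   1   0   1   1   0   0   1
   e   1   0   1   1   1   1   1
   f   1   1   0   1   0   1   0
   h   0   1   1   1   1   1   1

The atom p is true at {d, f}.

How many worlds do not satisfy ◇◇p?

0

a: successors {c, d, e, f, h}; ◇p there: c:T, d:T, e:T, f:T, h:T. ✓
b: successors {d, e, f, h}; ◇p there: d:T, e:T, f:T, h:T. ✓
c: successors {a, b, c, e, f, h}; ◇p there: a:T, b:T, c:T, e:T, f:T, h:T. ✓
d: successors {a, c, d, h}; ◇p there: a:T, c:T, d:T, h:T. ✓
e: successors {a, c, d, e, f, h}; ◇p there: a:T, c:T, d:T, e:T, f:T, h:T. ✓
f: successors {a, b, d, f}; ◇p there: a:T, b:T, d:T, f:T. ✓
h: successors {b, c, d, e, f, h}; ◇p there: b:T, c:T, d:T, e:T, f:T, h:T. ✓
Satisfying worlds: {a, b, c, d, e, f, h}.
So ◇◇p fails at the other 0 worlds.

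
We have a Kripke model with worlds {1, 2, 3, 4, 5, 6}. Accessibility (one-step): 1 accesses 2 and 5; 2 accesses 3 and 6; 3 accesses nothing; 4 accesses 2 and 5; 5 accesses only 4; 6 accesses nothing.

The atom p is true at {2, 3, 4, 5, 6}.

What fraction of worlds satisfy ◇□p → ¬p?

1: ◇□p is T, ¬p is T. ✓
2: ◇□p is T, ¬p is F. ✗
3: ◇□p is F, ¬p is F. ✓
4: ◇□p is T, ¬p is F. ✗
5: ◇□p is T, ¬p is F. ✗
6: ◇□p is F, ¬p is F. ✓
That's 3 of 6 worlds, so 3/6 = 1/2.

1/2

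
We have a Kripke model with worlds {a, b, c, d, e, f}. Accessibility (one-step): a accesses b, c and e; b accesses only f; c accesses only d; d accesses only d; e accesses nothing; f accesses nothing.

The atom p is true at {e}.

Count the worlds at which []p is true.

a: successors {b, c, e}; p there: b:F, c:F, e:T. ✗
b: successors {f}; p there: f:F. ✗
c: successors {d}; p there: d:F. ✗
d: successors {d}; p there: d:F. ✗
e: no successors, so []p holds vacuously. ✓
f: no successors, so []p holds vacuously. ✓
Satisfying worlds: {e, f}.

2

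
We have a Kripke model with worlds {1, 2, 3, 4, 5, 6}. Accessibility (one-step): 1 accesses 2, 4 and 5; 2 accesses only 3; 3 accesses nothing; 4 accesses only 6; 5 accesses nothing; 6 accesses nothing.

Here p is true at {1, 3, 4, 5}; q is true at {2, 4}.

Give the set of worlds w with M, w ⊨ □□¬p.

1: successors {2, 4, 5}; □¬p there: 2:F, 4:T, 5:T. ✗
2: successors {3}; □¬p there: 3:T. ✓
3: no successors, so □□¬p holds vacuously. ✓
4: successors {6}; □¬p there: 6:T. ✓
5: no successors, so □□¬p holds vacuously. ✓
6: no successors, so □□¬p holds vacuously. ✓

{2, 3, 4, 5, 6}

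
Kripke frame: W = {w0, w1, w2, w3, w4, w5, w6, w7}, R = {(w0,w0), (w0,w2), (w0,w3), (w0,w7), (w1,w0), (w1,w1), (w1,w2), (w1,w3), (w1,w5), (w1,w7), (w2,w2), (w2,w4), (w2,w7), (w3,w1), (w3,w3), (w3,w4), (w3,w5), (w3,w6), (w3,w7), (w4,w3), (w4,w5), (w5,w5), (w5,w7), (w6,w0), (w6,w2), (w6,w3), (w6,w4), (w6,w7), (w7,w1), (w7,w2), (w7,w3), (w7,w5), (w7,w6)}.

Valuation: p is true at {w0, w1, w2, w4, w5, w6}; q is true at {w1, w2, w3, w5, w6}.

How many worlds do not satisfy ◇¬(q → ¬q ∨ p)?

2

w0: successors {w0, w2, w3, w7}; ¬(q → ¬q ∨ p) there: w0:F, w2:F, w3:T, w7:F. ✓
w1: successors {w0, w1, w2, w3, w5, w7}; ¬(q → ¬q ∨ p) there: w0:F, w1:F, w2:F, w3:T, w5:F, w7:F. ✓
w2: successors {w2, w4, w7}; ¬(q → ¬q ∨ p) there: w2:F, w4:F, w7:F. ✗
w3: successors {w1, w3, w4, w5, w6, w7}; ¬(q → ¬q ∨ p) there: w1:F, w3:T, w4:F, w5:F, w6:F, w7:F. ✓
w4: successors {w3, w5}; ¬(q → ¬q ∨ p) there: w3:T, w5:F. ✓
w5: successors {w5, w7}; ¬(q → ¬q ∨ p) there: w5:F, w7:F. ✗
w6: successors {w0, w2, w3, w4, w7}; ¬(q → ¬q ∨ p) there: w0:F, w2:F, w3:T, w4:F, w7:F. ✓
w7: successors {w1, w2, w3, w5, w6}; ¬(q → ¬q ∨ p) there: w1:F, w2:F, w3:T, w5:F, w6:F. ✓
Satisfying worlds: {w0, w1, w3, w4, w6, w7}.
So ◇¬(q → ¬q ∨ p) fails at the other 2 worlds.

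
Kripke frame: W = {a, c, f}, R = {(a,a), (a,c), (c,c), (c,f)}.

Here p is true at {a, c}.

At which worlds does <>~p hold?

{c}

a: successors {a, c}; ~p there: a:F, c:F. ✗
c: successors {c, f}; ~p there: c:F, f:T. ✓
f: no successors, so <>~p fails. ✗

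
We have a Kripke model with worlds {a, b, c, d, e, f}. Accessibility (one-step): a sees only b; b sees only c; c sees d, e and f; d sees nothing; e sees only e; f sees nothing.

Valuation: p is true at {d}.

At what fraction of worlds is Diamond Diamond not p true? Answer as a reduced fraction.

a: successors {b}; Diamond not p there: b:T. ✓
b: successors {c}; Diamond not p there: c:T. ✓
c: successors {d, e, f}; Diamond not p there: d:F, e:T, f:F. ✓
d: no successors, so Diamond Diamond not p fails. ✗
e: successors {e}; Diamond not p there: e:T. ✓
f: no successors, so Diamond Diamond not p fails. ✗
That's 4 of 6 worlds, so 4/6 = 2/3.

2/3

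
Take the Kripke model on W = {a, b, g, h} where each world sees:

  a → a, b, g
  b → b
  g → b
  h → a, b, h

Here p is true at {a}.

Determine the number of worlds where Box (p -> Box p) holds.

a: successors {a, b, g}; p -> Box p there: a:F, b:T, g:T. ✗
b: successors {b}; p -> Box p there: b:T. ✓
g: successors {b}; p -> Box p there: b:T. ✓
h: successors {a, b, h}; p -> Box p there: a:F, b:T, h:T. ✗
Satisfying worlds: {b, g}.

2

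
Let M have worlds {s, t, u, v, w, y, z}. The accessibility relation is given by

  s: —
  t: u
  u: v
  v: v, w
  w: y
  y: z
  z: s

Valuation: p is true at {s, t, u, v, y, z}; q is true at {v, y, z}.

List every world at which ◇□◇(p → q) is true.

{t, u, v, z}

s: no successors, so ◇□◇(p → q) fails. ✗
t: successors {u}; □◇(p → q) there: u:T. ✓
u: successors {v}; □◇(p → q) there: v:T. ✓
v: successors {v, w}; □◇(p → q) there: v:T, w:T. ✓
w: successors {y}; □◇(p → q) there: y:F. ✗
y: successors {z}; □◇(p → q) there: z:F. ✗
z: successors {s}; □◇(p → q) there: s:T. ✓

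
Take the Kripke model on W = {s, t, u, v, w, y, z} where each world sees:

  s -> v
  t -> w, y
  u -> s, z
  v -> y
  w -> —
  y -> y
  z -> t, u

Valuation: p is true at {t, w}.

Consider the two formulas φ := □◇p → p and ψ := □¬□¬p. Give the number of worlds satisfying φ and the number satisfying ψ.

For □◇p → p:
s: □◇p is F, p is F. ✓
t: □◇p is F, p is T. ✓
u: □◇p is F, p is F. ✓
v: □◇p is F, p is F. ✓
w: □◇p is T, p is T. ✓
y: □◇p is F, p is F. ✓
z: □◇p is F, p is F. ✓
— 7 worlds.
For □¬□¬p:
s: successors {v}; ¬□¬p there: v:F. ✗
t: successors {w, y}; ¬□¬p there: w:F, y:F. ✗
u: successors {s, z}; ¬□¬p there: s:F, z:T. ✗
v: successors {y}; ¬□¬p there: y:F. ✗
w: no successors, so □¬□¬p holds vacuously. ✓
y: successors {y}; ¬□¬p there: y:F. ✗
z: successors {t, u}; ¬□¬p there: t:T, u:F. ✗
— 1 world.

7 and 1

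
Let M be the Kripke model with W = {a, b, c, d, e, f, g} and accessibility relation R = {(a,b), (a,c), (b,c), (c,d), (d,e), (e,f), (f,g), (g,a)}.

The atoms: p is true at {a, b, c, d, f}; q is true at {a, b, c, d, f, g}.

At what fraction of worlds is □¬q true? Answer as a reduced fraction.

1/7

a: successors {b, c}; ¬q there: b:F, c:F. ✗
b: successors {c}; ¬q there: c:F. ✗
c: successors {d}; ¬q there: d:F. ✗
d: successors {e}; ¬q there: e:T. ✓
e: successors {f}; ¬q there: f:F. ✗
f: successors {g}; ¬q there: g:F. ✗
g: successors {a}; ¬q there: a:F. ✗
That's 1 of 7 worlds, so 1/7.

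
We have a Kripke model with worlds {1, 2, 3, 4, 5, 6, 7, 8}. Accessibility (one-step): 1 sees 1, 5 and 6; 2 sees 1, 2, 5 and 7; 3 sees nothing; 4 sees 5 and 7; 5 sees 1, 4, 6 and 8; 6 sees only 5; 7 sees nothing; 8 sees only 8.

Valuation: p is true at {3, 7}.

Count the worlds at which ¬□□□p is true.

6

1: □□□p is F. ✓
2: □□□p is F. ✓
3: □□□p is T. ✗
4: □□□p is F. ✓
5: □□□p is F. ✓
6: □□□p is F. ✓
7: □□□p is T. ✗
8: □□□p is F. ✓
Satisfying worlds: {1, 2, 4, 5, 6, 8}.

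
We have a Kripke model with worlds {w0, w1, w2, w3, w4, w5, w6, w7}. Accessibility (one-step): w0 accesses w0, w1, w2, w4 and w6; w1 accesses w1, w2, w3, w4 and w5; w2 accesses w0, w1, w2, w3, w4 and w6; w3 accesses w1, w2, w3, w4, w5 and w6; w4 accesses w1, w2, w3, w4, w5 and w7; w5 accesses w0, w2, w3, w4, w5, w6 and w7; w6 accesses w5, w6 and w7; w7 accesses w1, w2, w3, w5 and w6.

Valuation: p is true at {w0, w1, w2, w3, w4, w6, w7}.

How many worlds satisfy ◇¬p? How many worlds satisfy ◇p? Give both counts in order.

6 and 8

For ◇¬p:
w0: successors {w0, w1, w2, w4, w6}; ¬p there: w0:F, w1:F, w2:F, w4:F, w6:F. ✗
w1: successors {w1, w2, w3, w4, w5}; ¬p there: w1:F, w2:F, w3:F, w4:F, w5:T. ✓
w2: successors {w0, w1, w2, w3, w4, w6}; ¬p there: w0:F, w1:F, w2:F, w3:F, w4:F, w6:F. ✗
w3: successors {w1, w2, w3, w4, w5, w6}; ¬p there: w1:F, w2:F, w3:F, w4:F, w5:T, w6:F. ✓
w4: successors {w1, w2, w3, w4, w5, w7}; ¬p there: w1:F, w2:F, w3:F, w4:F, w5:T, w7:F. ✓
w5: successors {w0, w2, w3, w4, w5, w6, w7}; ¬p there: w0:F, w2:F, w3:F, w4:F, w5:T, w6:F, w7:F. ✓
w6: successors {w5, w6, w7}; ¬p there: w5:T, w6:F, w7:F. ✓
w7: successors {w1, w2, w3, w5, w6}; ¬p there: w1:F, w2:F, w3:F, w5:T, w6:F. ✓
— 6 worlds.
For ◇p:
w0: successors {w0, w1, w2, w4, w6}; p there: w0:T, w1:T, w2:T, w4:T, w6:T. ✓
w1: successors {w1, w2, w3, w4, w5}; p there: w1:T, w2:T, w3:T, w4:T, w5:F. ✓
w2: successors {w0, w1, w2, w3, w4, w6}; p there: w0:T, w1:T, w2:T, w3:T, w4:T, w6:T. ✓
w3: successors {w1, w2, w3, w4, w5, w6}; p there: w1:T, w2:T, w3:T, w4:T, w5:F, w6:T. ✓
w4: successors {w1, w2, w3, w4, w5, w7}; p there: w1:T, w2:T, w3:T, w4:T, w5:F, w7:T. ✓
w5: successors {w0, w2, w3, w4, w5, w6, w7}; p there: w0:T, w2:T, w3:T, w4:T, w5:F, w6:T, w7:T. ✓
w6: successors {w5, w6, w7}; p there: w5:F, w6:T, w7:T. ✓
w7: successors {w1, w2, w3, w5, w6}; p there: w1:T, w2:T, w3:T, w5:F, w6:T. ✓
— 8 worlds.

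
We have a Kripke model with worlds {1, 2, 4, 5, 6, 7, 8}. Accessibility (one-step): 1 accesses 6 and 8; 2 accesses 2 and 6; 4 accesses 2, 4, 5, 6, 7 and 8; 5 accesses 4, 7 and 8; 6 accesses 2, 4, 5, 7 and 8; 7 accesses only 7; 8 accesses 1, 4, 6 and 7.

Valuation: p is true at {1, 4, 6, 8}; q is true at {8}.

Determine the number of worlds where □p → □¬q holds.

1: □p is T, □¬q is F. ✗
2: □p is F, □¬q is T. ✓
4: □p is F, □¬q is F. ✓
5: □p is F, □¬q is F. ✓
6: □p is F, □¬q is F. ✓
7: □p is F, □¬q is T. ✓
8: □p is F, □¬q is T. ✓
Satisfying worlds: {2, 4, 5, 6, 7, 8}.

6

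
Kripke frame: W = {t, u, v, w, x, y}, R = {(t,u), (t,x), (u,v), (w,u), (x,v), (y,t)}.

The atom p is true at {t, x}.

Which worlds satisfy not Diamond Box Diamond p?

{t, v, w, y}

t: Diamond Box Diamond p is F. ✓
u: Diamond Box Diamond p is T. ✗
v: Diamond Box Diamond p is F. ✓
w: Diamond Box Diamond p is F. ✓
x: Diamond Box Diamond p is T. ✗
y: Diamond Box Diamond p is F. ✓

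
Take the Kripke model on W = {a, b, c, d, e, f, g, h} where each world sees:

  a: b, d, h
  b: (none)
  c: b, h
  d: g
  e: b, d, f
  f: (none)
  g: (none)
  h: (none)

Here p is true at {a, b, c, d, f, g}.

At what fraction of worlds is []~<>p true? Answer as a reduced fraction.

3/4

a: successors {b, d, h}; ~<>p there: b:T, d:F, h:T. ✗
b: no successors, so []~<>p holds vacuously. ✓
c: successors {b, h}; ~<>p there: b:T, h:T. ✓
d: successors {g}; ~<>p there: g:T. ✓
e: successors {b, d, f}; ~<>p there: b:T, d:F, f:T. ✗
f: no successors, so []~<>p holds vacuously. ✓
g: no successors, so []~<>p holds vacuously. ✓
h: no successors, so []~<>p holds vacuously. ✓
That's 6 of 8 worlds, so 6/8 = 3/4.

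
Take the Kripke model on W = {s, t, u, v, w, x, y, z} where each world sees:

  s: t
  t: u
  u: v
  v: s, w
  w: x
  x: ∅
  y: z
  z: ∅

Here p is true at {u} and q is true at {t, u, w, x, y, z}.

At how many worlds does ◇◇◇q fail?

5

s: successors {t}; ◇◇q there: t:F. ✗
t: successors {u}; ◇◇q there: u:T. ✓
u: successors {v}; ◇◇q there: v:T. ✓
v: successors {s, w}; ◇◇q there: s:T, w:F. ✓
w: successors {x}; ◇◇q there: x:F. ✗
x: no successors, so ◇◇◇q fails. ✗
y: successors {z}; ◇◇q there: z:F. ✗
z: no successors, so ◇◇◇q fails. ✗
Satisfying worlds: {t, u, v}.
So ◇◇◇q fails at the other 5 worlds.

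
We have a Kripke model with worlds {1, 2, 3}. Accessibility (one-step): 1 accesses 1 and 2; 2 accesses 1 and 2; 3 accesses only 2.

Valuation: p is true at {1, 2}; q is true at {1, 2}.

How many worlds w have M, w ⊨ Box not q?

1: successors {1, 2}; not q there: 1:F, 2:F. ✗
2: successors {1, 2}; not q there: 1:F, 2:F. ✗
3: successors {2}; not q there: 2:F. ✗
Satisfying worlds: ∅.

0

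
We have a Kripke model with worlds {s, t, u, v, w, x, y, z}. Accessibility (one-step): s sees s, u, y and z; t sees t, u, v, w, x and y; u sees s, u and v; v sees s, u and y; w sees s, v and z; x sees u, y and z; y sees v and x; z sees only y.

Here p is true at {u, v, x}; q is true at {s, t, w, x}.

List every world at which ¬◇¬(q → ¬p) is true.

s: ◇¬(q → ¬p) is F. ✓
t: ◇¬(q → ¬p) is T. ✗
u: ◇¬(q → ¬p) is F. ✓
v: ◇¬(q → ¬p) is F. ✓
w: ◇¬(q → ¬p) is F. ✓
x: ◇¬(q → ¬p) is F. ✓
y: ◇¬(q → ¬p) is T. ✗
z: ◇¬(q → ¬p) is F. ✓

{s, u, v, w, x, z}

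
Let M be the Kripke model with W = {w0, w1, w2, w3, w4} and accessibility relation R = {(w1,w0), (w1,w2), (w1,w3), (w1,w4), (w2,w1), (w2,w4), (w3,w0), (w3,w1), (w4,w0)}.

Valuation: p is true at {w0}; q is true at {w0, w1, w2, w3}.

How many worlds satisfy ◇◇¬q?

3

w0: no successors, so ◇◇¬q fails. ✗
w1: successors {w0, w2, w3, w4}; ◇¬q there: w0:F, w2:T, w3:F, w4:F. ✓
w2: successors {w1, w4}; ◇¬q there: w1:T, w4:F. ✓
w3: successors {w0, w1}; ◇¬q there: w0:F, w1:T. ✓
w4: successors {w0}; ◇¬q there: w0:F. ✗
Satisfying worlds: {w1, w2, w3}.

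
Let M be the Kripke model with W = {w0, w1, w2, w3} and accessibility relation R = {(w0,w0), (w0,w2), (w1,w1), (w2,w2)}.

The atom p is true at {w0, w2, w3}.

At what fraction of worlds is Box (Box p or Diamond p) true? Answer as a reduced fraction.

w0: successors {w0, w2}; Box p or Diamond p there: w0:T, w2:T. ✓
w1: successors {w1}; Box p or Diamond p there: w1:F. ✗
w2: successors {w2}; Box p or Diamond p there: w2:T. ✓
w3: no successors, so Box (Box p or Diamond p) holds vacuously. ✓
That's 3 of 4 worlds, so 3/4.

3/4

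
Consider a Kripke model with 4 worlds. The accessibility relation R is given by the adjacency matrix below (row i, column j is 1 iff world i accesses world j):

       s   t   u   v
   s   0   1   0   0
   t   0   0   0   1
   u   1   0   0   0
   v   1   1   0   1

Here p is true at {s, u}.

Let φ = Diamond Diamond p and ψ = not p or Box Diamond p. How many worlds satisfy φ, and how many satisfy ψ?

2 and 2

For Diamond Diamond p:
s: successors {t}; Diamond p there: t:F. ✗
t: successors {v}; Diamond p there: v:T. ✓
u: successors {s}; Diamond p there: s:F. ✗
v: successors {s, t, v}; Diamond p there: s:F, t:F, v:T. ✓
— 2 worlds.
For not p or Box Diamond p:
s: not p is F, Box Diamond p is F. ✗
t: not p is T, Box Diamond p is T. ✓
u: not p is F, Box Diamond p is F. ✗
v: not p is T, Box Diamond p is F. ✓
— 2 worlds.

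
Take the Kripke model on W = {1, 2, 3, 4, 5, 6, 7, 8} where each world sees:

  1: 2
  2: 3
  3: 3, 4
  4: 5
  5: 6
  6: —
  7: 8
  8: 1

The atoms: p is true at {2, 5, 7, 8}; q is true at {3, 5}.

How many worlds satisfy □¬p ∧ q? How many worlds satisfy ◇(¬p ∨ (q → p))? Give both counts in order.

2 and 7

For □¬p ∧ q:
1: □¬p is F, q is F. ✗
2: □¬p is T, q is F. ✗
3: □¬p is T, q is T. ✓
4: □¬p is F, q is F. ✗
5: □¬p is T, q is T. ✓
6: □¬p is T, q is F. ✗
7: □¬p is F, q is F. ✗
8: □¬p is T, q is F. ✗
— 2 worlds.
For ◇(¬p ∨ (q → p)):
1: successors {2}; ¬p ∨ (q → p) there: 2:T. ✓
2: successors {3}; ¬p ∨ (q → p) there: 3:T. ✓
3: successors {3, 4}; ¬p ∨ (q → p) there: 3:T, 4:T. ✓
4: successors {5}; ¬p ∨ (q → p) there: 5:T. ✓
5: successors {6}; ¬p ∨ (q → p) there: 6:T. ✓
6: no successors, so ◇(¬p ∨ (q → p)) fails. ✗
7: successors {8}; ¬p ∨ (q → p) there: 8:T. ✓
8: successors {1}; ¬p ∨ (q → p) there: 1:T. ✓
— 7 worlds.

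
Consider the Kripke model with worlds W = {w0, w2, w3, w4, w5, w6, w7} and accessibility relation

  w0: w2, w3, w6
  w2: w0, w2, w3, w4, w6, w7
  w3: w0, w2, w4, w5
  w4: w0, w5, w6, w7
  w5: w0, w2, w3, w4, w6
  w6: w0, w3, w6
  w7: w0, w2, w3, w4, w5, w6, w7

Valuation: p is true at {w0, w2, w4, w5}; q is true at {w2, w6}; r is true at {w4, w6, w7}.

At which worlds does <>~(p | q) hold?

w0: successors {w2, w3, w6}; ~(p | q) there: w2:F, w3:T, w6:F. ✓
w2: successors {w0, w2, w3, w4, w6, w7}; ~(p | q) there: w0:F, w2:F, w3:T, w4:F, w6:F, w7:T. ✓
w3: successors {w0, w2, w4, w5}; ~(p | q) there: w0:F, w2:F, w4:F, w5:F. ✗
w4: successors {w0, w5, w6, w7}; ~(p | q) there: w0:F, w5:F, w6:F, w7:T. ✓
w5: successors {w0, w2, w3, w4, w6}; ~(p | q) there: w0:F, w2:F, w3:T, w4:F, w6:F. ✓
w6: successors {w0, w3, w6}; ~(p | q) there: w0:F, w3:T, w6:F. ✓
w7: successors {w0, w2, w3, w4, w5, w6, w7}; ~(p | q) there: w0:F, w2:F, w3:T, w4:F, w5:F, w6:F, w7:T. ✓

{w0, w2, w4, w5, w6, w7}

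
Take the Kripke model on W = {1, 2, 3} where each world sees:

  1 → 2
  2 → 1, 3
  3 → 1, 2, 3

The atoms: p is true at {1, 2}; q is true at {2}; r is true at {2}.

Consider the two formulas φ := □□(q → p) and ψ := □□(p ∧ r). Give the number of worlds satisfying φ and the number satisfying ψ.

For □□(q → p):
1: successors {2}; □(q → p) there: 2:T. ✓
2: successors {1, 3}; □(q → p) there: 1:T, 3:T. ✓
3: successors {1, 2, 3}; □(q → p) there: 1:T, 2:T, 3:T. ✓
— 3 worlds.
For □□(p ∧ r):
1: successors {2}; □(p ∧ r) there: 2:F. ✗
2: successors {1, 3}; □(p ∧ r) there: 1:T, 3:F. ✗
3: successors {1, 2, 3}; □(p ∧ r) there: 1:T, 2:F, 3:F. ✗
— 0 worlds.

3 and 0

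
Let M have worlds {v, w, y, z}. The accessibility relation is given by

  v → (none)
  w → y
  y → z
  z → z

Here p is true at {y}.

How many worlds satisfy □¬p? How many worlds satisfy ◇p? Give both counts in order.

3 and 1

For □¬p:
v: no successors, so □¬p holds vacuously. ✓
w: successors {y}; ¬p there: y:F. ✗
y: successors {z}; ¬p there: z:T. ✓
z: successors {z}; ¬p there: z:T. ✓
— 3 worlds.
For ◇p:
v: no successors, so ◇p fails. ✗
w: successors {y}; p there: y:T. ✓
y: successors {z}; p there: z:F. ✗
z: successors {z}; p there: z:F. ✗
— 1 world.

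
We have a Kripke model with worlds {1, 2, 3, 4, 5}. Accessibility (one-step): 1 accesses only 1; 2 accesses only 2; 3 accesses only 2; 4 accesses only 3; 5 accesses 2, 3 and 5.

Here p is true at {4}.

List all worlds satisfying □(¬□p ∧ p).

1: successors {1}; ¬□p ∧ p there: 1:F. ✗
2: successors {2}; ¬□p ∧ p there: 2:F. ✗
3: successors {2}; ¬□p ∧ p there: 2:F. ✗
4: successors {3}; ¬□p ∧ p there: 3:F. ✗
5: successors {2, 3, 5}; ¬□p ∧ p there: 2:F, 3:F, 5:F. ✗

∅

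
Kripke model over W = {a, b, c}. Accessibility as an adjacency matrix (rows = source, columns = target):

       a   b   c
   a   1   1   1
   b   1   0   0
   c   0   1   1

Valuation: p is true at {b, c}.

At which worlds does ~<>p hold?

a: <>p is T. ✗
b: <>p is F. ✓
c: <>p is T. ✗

{b}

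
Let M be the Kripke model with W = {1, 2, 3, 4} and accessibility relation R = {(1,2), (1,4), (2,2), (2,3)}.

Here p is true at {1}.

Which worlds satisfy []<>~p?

1: successors {2, 4}; <>~p there: 2:T, 4:F. ✗
2: successors {2, 3}; <>~p there: 2:T, 3:F. ✗
3: no successors, so []<>~p holds vacuously. ✓
4: no successors, so []<>~p holds vacuously. ✓

{3, 4}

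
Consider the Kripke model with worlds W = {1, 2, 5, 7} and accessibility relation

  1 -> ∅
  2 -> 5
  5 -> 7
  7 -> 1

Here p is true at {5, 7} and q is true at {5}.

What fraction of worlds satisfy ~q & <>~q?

1/4

1: ~q is T, <>~q is F. ✗
2: ~q is T, <>~q is F. ✗
5: ~q is F, <>~q is T. ✗
7: ~q is T, <>~q is T. ✓
That's 1 of 4 worlds, so 1/4.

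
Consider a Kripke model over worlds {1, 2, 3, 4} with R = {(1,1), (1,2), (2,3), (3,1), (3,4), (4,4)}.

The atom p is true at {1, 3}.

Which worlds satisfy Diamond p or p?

{1, 2, 3}

1: Diamond p is T, p is T. ✓
2: Diamond p is T, p is F. ✓
3: Diamond p is T, p is T. ✓
4: Diamond p is F, p is F. ✗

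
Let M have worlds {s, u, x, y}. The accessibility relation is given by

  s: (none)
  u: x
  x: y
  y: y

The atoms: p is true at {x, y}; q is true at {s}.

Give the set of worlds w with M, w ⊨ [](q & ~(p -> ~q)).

s: no successors, so [](q & ~(p -> ~q)) holds vacuously. ✓
u: successors {x}; q & ~(p -> ~q) there: x:F. ✗
x: successors {y}; q & ~(p -> ~q) there: y:F. ✗
y: successors {y}; q & ~(p -> ~q) there: y:F. ✗

{s}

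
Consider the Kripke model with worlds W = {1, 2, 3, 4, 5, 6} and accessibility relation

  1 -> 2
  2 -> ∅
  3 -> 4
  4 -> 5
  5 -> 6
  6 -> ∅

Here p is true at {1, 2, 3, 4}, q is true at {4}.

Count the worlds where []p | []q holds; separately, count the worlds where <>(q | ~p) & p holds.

For []p | []q:
1: []p is T, []q is F. ✓
2: []p is T, []q is T. ✓
3: []p is T, []q is T. ✓
4: []p is F, []q is F. ✗
5: []p is F, []q is F. ✗
6: []p is T, []q is T. ✓
— 4 worlds.
For <>(q | ~p) & p:
1: <>(q | ~p) is F, p is T. ✗
2: <>(q | ~p) is F, p is T. ✗
3: <>(q | ~p) is T, p is T. ✓
4: <>(q | ~p) is T, p is T. ✓
5: <>(q | ~p) is T, p is F. ✗
6: <>(q | ~p) is F, p is F. ✗
— 2 worlds.

4 and 2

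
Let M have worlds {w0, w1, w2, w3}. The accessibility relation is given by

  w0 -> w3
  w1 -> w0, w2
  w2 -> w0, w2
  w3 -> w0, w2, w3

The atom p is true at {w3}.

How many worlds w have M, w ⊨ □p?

w0: successors {w3}; p there: w3:T. ✓
w1: successors {w0, w2}; p there: w0:F, w2:F. ✗
w2: successors {w0, w2}; p there: w0:F, w2:F. ✗
w3: successors {w0, w2, w3}; p there: w0:F, w2:F, w3:T. ✗
Satisfying worlds: {w0}.

1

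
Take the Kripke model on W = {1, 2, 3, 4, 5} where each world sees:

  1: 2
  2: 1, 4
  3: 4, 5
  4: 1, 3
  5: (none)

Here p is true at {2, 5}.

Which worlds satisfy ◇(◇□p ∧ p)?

{1}

1: successors {2}; ◇□p ∧ p there: 2:T. ✓
2: successors {1, 4}; ◇□p ∧ p there: 1:F, 4:F. ✗
3: successors {4, 5}; ◇□p ∧ p there: 4:F, 5:F. ✗
4: successors {1, 3}; ◇□p ∧ p there: 1:F, 3:F. ✗
5: no successors, so ◇(◇□p ∧ p) fails. ✗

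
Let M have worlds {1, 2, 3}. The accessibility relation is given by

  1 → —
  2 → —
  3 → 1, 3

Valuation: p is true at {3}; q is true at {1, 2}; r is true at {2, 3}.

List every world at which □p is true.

{1, 2}

1: no successors, so □p holds vacuously. ✓
2: no successors, so □p holds vacuously. ✓
3: successors {1, 3}; p there: 1:F, 3:T. ✗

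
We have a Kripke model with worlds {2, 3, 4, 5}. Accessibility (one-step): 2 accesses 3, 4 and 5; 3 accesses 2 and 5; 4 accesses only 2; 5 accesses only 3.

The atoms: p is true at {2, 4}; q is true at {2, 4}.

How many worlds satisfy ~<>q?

2: <>q is T. ✗
3: <>q is T. ✗
4: <>q is T. ✗
5: <>q is F. ✓
Satisfying worlds: {5}.

1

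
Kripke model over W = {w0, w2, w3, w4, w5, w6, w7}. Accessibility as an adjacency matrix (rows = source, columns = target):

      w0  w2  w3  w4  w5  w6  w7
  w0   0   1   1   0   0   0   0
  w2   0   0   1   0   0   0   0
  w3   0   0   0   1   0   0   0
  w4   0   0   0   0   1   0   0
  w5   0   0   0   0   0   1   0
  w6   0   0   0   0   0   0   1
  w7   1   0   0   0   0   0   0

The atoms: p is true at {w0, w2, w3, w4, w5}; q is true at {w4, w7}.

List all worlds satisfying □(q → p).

w0: successors {w2, w3}; q → p there: w2:T, w3:T. ✓
w2: successors {w3}; q → p there: w3:T. ✓
w3: successors {w4}; q → p there: w4:T. ✓
w4: successors {w5}; q → p there: w5:T. ✓
w5: successors {w6}; q → p there: w6:T. ✓
w6: successors {w7}; q → p there: w7:F. ✗
w7: successors {w0}; q → p there: w0:T. ✓

{w0, w2, w3, w4, w5, w7}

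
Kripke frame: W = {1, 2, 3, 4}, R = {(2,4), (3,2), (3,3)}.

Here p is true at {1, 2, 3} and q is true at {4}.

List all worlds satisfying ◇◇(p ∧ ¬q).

1: no successors, so ◇◇(p ∧ ¬q) fails. ✗
2: successors {4}; ◇(p ∧ ¬q) there: 4:F. ✗
3: successors {2, 3}; ◇(p ∧ ¬q) there: 2:F, 3:T. ✓
4: no successors, so ◇◇(p ∧ ¬q) fails. ✗

{3}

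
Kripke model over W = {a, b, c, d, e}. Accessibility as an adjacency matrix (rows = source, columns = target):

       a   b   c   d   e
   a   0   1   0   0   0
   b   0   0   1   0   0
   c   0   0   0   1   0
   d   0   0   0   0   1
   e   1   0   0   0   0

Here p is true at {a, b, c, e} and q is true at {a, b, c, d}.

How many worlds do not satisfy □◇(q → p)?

a: successors {b}; ◇(q → p) there: b:T. ✓
b: successors {c}; ◇(q → p) there: c:F. ✗
c: successors {d}; ◇(q → p) there: d:T. ✓
d: successors {e}; ◇(q → p) there: e:T. ✓
e: successors {a}; ◇(q → p) there: a:T. ✓
Satisfying worlds: {a, c, d, e}.
So □◇(q → p) fails at the other 1 world.

1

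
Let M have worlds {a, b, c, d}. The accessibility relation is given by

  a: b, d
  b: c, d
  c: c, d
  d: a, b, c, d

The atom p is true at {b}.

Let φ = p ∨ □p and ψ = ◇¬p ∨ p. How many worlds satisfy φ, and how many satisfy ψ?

1 and 4

For p ∨ □p:
a: p is F, □p is F. ✗
b: p is T, □p is F. ✓
c: p is F, □p is F. ✗
d: p is F, □p is F. ✗
— 1 world.
For ◇¬p ∨ p:
a: ◇¬p is T, p is F. ✓
b: ◇¬p is T, p is T. ✓
c: ◇¬p is T, p is F. ✓
d: ◇¬p is T, p is F. ✓
— 4 worlds.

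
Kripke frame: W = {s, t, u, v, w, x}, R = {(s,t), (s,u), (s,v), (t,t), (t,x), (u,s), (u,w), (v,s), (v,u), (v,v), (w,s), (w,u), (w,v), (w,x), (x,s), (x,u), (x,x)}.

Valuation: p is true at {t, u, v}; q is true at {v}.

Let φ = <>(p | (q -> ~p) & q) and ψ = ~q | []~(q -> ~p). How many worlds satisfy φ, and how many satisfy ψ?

For <>(p | (q -> ~p) & q):
s: successors {t, u, v}; p | (q -> ~p) & q there: t:T, u:T, v:T. ✓
t: successors {t, x}; p | (q -> ~p) & q there: t:T, x:F. ✓
u: successors {s, w}; p | (q -> ~p) & q there: s:F, w:F. ✗
v: successors {s, u, v}; p | (q -> ~p) & q there: s:F, u:T, v:T. ✓
w: successors {s, u, v, x}; p | (q -> ~p) & q there: s:F, u:T, v:T, x:F. ✓
x: successors {s, u, x}; p | (q -> ~p) & q there: s:F, u:T, x:F. ✓
— 5 worlds.
For ~q | []~(q -> ~p):
s: ~q is T, []~(q -> ~p) is F. ✓
t: ~q is T, []~(q -> ~p) is F. ✓
u: ~q is T, []~(q -> ~p) is F. ✓
v: ~q is F, []~(q -> ~p) is F. ✗
w: ~q is T, []~(q -> ~p) is F. ✓
x: ~q is T, []~(q -> ~p) is F. ✓
— 5 worlds.

5 and 5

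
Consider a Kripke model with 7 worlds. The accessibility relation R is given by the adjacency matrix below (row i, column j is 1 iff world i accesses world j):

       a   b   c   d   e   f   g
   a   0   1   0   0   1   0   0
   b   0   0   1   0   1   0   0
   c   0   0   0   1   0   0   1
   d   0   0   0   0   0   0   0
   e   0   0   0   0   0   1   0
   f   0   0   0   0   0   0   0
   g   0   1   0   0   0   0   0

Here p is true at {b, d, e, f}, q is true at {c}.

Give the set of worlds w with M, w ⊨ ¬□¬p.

{a, b, c, e, g}

a: □¬p is F. ✓
b: □¬p is F. ✓
c: □¬p is F. ✓
d: □¬p is T. ✗
e: □¬p is F. ✓
f: □¬p is T. ✗
g: □¬p is F. ✓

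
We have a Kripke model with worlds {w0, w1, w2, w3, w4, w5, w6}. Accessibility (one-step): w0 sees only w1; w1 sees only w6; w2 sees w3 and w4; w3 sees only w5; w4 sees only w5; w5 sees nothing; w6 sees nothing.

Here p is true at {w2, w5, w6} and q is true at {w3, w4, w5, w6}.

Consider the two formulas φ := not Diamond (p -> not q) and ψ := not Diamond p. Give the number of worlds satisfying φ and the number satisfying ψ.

5 and 4

For not Diamond (p -> not q):
w0: Diamond (p -> not q) is T. ✗
w1: Diamond (p -> not q) is F. ✓
w2: Diamond (p -> not q) is T. ✗
w3: Diamond (p -> not q) is F. ✓
w4: Diamond (p -> not q) is F. ✓
w5: Diamond (p -> not q) is F. ✓
w6: Diamond (p -> not q) is F. ✓
— 5 worlds.
For not Diamond p:
w0: Diamond p is F. ✓
w1: Diamond p is T. ✗
w2: Diamond p is F. ✓
w3: Diamond p is T. ✗
w4: Diamond p is T. ✗
w5: Diamond p is F. ✓
w6: Diamond p is F. ✓
— 4 worlds.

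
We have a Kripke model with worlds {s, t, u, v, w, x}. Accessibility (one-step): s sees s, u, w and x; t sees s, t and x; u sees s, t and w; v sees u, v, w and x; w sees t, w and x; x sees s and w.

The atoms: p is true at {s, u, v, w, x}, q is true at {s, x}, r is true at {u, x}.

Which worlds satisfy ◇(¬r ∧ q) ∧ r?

{u, x}

s: ◇(¬r ∧ q) is T, r is F. ✗
t: ◇(¬r ∧ q) is T, r is F. ✗
u: ◇(¬r ∧ q) is T, r is T. ✓
v: ◇(¬r ∧ q) is F, r is F. ✗
w: ◇(¬r ∧ q) is F, r is F. ✗
x: ◇(¬r ∧ q) is T, r is T. ✓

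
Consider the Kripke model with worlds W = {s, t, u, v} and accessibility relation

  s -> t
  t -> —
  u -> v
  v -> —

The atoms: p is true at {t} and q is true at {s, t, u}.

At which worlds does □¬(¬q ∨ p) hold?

s: successors {t}; ¬(¬q ∨ p) there: t:F. ✗
t: no successors, so □¬(¬q ∨ p) holds vacuously. ✓
u: successors {v}; ¬(¬q ∨ p) there: v:F. ✗
v: no successors, so □¬(¬q ∨ p) holds vacuously. ✓

{t, v}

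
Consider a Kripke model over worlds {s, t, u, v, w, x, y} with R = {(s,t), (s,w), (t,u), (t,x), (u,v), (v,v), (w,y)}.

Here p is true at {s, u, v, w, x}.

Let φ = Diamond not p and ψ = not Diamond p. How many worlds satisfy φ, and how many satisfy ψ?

For Diamond not p:
s: successors {t, w}; not p there: t:T, w:F. ✓
t: successors {u, x}; not p there: u:F, x:F. ✗
u: successors {v}; not p there: v:F. ✗
v: successors {v}; not p there: v:F. ✗
w: successors {y}; not p there: y:T. ✓
x: no successors, so Diamond not p fails. ✗
y: no successors, so Diamond not p fails. ✗
— 2 worlds.
For not Diamond p:
s: Diamond p is T. ✗
t: Diamond p is T. ✗
u: Diamond p is T. ✗
v: Diamond p is T. ✗
w: Diamond p is F. ✓
x: Diamond p is F. ✓
y: Diamond p is F. ✓
— 3 worlds.

2 and 3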